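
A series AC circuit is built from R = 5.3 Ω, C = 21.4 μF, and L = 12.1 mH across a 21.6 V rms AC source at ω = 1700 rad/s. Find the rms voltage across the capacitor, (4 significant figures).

X_L = ωL = 20.57 Ω
X_C = 1/(ωC) = 27.49 Ω
Net reactance X = X_L − X_C = -6.918 Ω
Z = 5.300 − j6.918 Ω
|Z| = √(5.300² + 6.918²) = 8.715 Ω
I = V/|Z| = 2.479 A
V_C = I·|Z_C| = 2.479 × 27.49 = 68.13 V

68.13 V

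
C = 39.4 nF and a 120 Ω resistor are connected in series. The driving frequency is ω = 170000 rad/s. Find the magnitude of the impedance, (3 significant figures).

X_C = 1/(ωC) = 149 Ω
Z = 120 − j149 Ω
|Z| = √(120² + 149²) = 192 Ω

192 Ω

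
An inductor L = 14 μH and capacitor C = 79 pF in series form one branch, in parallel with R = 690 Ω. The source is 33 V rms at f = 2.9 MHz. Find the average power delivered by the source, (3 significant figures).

ω = 2πf = 1.822e+07 rad/s
X_L = ωL = 255 Ω
X_C = 1/(ωC) = 695 Ω
Branch 1: Z₁ = R = 690 Ω
Branch 2 (series LC): Z₂ = j(X_L − X_C) = −j440 Ω
Parallel: Z = Z₁Z₂/(Z₁+Z₂), |Z| = 371 Ω, ∠Z = -57.5°
I = V/|Z| = 89.0 mA
P = VI cos φ = 33 × 0.0890 × cos(-57.5°) = 1.58 W

1.58 W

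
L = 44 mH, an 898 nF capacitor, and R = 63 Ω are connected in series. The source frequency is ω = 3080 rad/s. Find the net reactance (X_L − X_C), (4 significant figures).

-226.0 Ω

X_L = ωL = 135.5 Ω
X_C = 1/(ωC) = 361.6 Ω
X = 135.5 − 361.6 = -226.0 Ω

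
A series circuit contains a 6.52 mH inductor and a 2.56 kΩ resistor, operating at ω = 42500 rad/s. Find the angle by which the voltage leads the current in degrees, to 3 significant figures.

6.18°

X_L = ωL = 277 Ω
Z = 2560 + j277 Ω
|Z| = √(2560² + 277²) = 2570 Ω
∠Z = arctan(277/2560) = 6.18°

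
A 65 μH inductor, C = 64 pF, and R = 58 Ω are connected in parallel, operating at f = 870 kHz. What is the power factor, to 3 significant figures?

0.990

ω = 2πf = 5.466e+06 rad/s
X_L = ωL = 355 Ω
X_C = 1/(ωC) = 2860 Ω
Parallel: admittances add. Y = 1/R + 1/(jωL) + jωC
Y = (0.0172 − j0.00246) S
|Y| = 0.0174 S → |Z| = 1/|Y| = 57.4 Ω, ∠Z = −∠Y = 8.14°
cos φ = cos(8.14°) = 0.990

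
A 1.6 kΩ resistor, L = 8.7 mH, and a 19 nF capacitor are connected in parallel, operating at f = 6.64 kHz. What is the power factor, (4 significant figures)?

0.3035

ω = 2πf = 41720 rad/s
X_L = ωL = 363.0 Ω
X_C = 1/(ωC) = 1262 Ω
Parallel: admittances add. Y = 1/R + 1/(jωL) + jωC
Y = (0.0006250 − j0.001962) S
|Y| = 0.002060 S → |Z| = 1/|Y| = 485.6 Ω, ∠Z = −∠Y = 72.33°
cos φ = cos(72.33°) = 0.3035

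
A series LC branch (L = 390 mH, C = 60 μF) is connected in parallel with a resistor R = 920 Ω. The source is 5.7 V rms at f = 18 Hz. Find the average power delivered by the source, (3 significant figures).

35.3 mW

ω = 2πf = 113.1 rad/s
X_L = ωL = 44.1 Ω
X_C = 1/(ωC) = 147 Ω
Branch 1: Z₁ = R = 920 Ω
Branch 2 (series LC): Z₂ = j(X_L − X_C) = −j103 Ω
Parallel: Z = Z₁Z₂/(Z₁+Z₂), |Z| = 103 Ω, ∠Z = -83.6°
I = V/|Z| = 55.5 mA
P = VI cos φ = 5.7 × 0.0555 × cos(-83.6°) = 35.3 mW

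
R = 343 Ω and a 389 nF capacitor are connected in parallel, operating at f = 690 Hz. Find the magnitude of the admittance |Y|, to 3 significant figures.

ω = 2πf = 4335 rad/s
X_C = 1/(ωC) = 593 Ω
Parallel: admittances add. Y = 1/R + jωC
Y = (0.00292 + j0.00169) S
|Y| = 0.00337 S → |Z| = 1/|Y| = 297 Ω, ∠Z = −∠Y = -30.0°

3.37 mS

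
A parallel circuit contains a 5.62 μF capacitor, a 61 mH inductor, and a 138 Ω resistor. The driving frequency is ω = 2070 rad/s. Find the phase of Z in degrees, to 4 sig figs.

-27.14°

X_L = ωL = 126.3 Ω
X_C = 1/(ωC) = 85.96 Ω
Parallel: admittances add. Y = 1/R + 1/(jωL) + jωC
Y = (0.007246 + j0.003714) S
|Y| = 0.008143 S → |Z| = 1/|Y| = 122.8 Ω, ∠Z = −∠Y = -27.14°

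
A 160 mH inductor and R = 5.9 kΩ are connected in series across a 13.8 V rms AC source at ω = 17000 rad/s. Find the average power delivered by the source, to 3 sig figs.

X_L = ωL = 2720 Ω
Z = 5900 + j2720 Ω
|Z| = √(5900² + 2720²) = 6500 Ω
∠Z = arctan(2720/5900) = 24.8°
I = V/|Z| = 2.12 mA
P = VI cos φ = 13.8 × 0.00212 × cos(24.8°) = 26.6 mW

26.6 mW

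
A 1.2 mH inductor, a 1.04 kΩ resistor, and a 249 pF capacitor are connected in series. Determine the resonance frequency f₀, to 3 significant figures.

ω₀ = 1/√(LC) = 1/√(0.0012 × 2.49e-10) = 1.829e+06 rad/s
f₀ = ω₀/(2π) = 291 kHz

291 kHz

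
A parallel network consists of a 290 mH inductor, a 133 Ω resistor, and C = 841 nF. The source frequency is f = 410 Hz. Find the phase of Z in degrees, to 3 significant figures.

-6.28°

ω = 2πf = 2576 rad/s
X_L = ωL = 747 Ω
X_C = 1/(ωC) = 462 Ω
Parallel: admittances add. Y = 1/R + 1/(jωL) + jωC
Y = (0.00752 + j0.000828) S
|Y| = 0.00756 S → |Z| = 1/|Y| = 132 Ω, ∠Z = −∠Y = -6.28°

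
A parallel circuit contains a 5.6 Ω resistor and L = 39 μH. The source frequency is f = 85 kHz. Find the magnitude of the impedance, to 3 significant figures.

5.41 Ω

ω = 2πf = 534100 rad/s
X_L = ωL = 20.8 Ω
Parallel: admittances add. Y = 1/R + 1/(jωL)
Y = (0.179 − j0.0480) S
|Y| = 0.185 S → |Z| = 1/|Y| = 5.41 Ω, ∠Z = −∠Y = 15.0°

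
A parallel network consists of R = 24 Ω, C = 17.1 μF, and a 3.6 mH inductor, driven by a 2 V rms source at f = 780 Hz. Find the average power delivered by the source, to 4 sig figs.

ω = 2πf = 4901 rad/s
X_L = ωL = 17.64 Ω
X_C = 1/(ωC) = 11.93 Ω
Parallel: admittances add. Y = 1/R + 1/(jωL) + jωC
Y = (0.04167 + j0.02713) S
|Y| = 0.04972 S → |Z| = 1/|Y| = 20.11 Ω, ∠Z = −∠Y = -33.07°
I = V/|Z| = 99.44 mA
P = VI cos φ = 2 × 0.09944 × cos(-33.07°) = 166.7 mW

166.7 mW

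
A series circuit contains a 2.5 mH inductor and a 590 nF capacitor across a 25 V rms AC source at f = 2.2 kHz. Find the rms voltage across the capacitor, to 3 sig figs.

ω = 2πf = 13820 rad/s
X_L = ωL = 34.6 Ω
X_C = 1/(ωC) = 123 Ω
Net reactance X = X_L − X_C = -88.1 Ω
Z = − j88.1 Ω
|Z| = √(0² + 88.1²) = 88.1 Ω
I = V/|Z| = 284 mA
V_C = I·|Z_C| = 0.284 × 123 = 34.8 V

34.8 V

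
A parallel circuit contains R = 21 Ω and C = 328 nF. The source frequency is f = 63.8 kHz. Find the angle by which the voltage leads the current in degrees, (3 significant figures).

ω = 2πf = 400900 rad/s
X_C = 1/(ωC) = 7.61 Ω
Parallel: admittances add. Y = 1/R + jωC
Y = (0.0476 + j0.131) S
|Y| = 0.140 S → |Z| = 1/|Y| = 7.15 Ω, ∠Z = −∠Y = -70.1°

-70.1°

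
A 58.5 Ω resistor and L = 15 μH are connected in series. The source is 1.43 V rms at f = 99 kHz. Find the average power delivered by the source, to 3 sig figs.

34.1 mW

ω = 2πf = 622000 rad/s
X_L = ωL = 9.33 Ω
Z = 58.5 + j9.33 Ω
|Z| = √(58.5² + 9.33²) = 59.2 Ω
∠Z = arctan(9.33/58.5) = 9.06°
I = V/|Z| = 24.1 mA
P = VI cos φ = 1.43 × 0.0241 × cos(9.06°) = 34.1 mW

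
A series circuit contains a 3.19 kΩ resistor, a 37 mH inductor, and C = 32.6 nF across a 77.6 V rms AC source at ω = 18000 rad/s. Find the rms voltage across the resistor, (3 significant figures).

73.8 V

X_L = ωL = 666 Ω
X_C = 1/(ωC) = 1700 Ω
Net reactance X = X_L − X_C = -1040 Ω
Z = 3190 − j1040 Ω
|Z| = √(3190² + 1040²) = 3350 Ω
I = V/|Z| = 23.1 mA
V_R = I·|Z_R| = 0.0231 × 3190 = 73.8 V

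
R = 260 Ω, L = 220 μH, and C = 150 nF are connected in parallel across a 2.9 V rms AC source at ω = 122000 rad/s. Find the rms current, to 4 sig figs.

X_L = ωL = 26.84 Ω
X_C = 1/(ωC) = 54.64 Ω
Parallel: admittances add. Y = 1/R + 1/(jωL) + jωC
Y = (0.003846 − j0.01896) S
|Y| = 0.01934 S → |Z| = 1/|Y| = 51.70 Ω, ∠Z = −∠Y = 78.53°
I = V/|Z| = 2.9/51.70 = 56.10 mA

56.10 mA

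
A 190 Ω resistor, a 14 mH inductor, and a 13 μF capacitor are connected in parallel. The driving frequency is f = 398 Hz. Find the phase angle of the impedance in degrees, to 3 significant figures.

ω = 2πf = 2501 rad/s
X_L = ωL = 35.0 Ω
X_C = 1/(ωC) = 30.8 Ω
Parallel: admittances add. Y = 1/R + 1/(jωL) + jωC
Y = (0.00526 + j0.00395) S
|Y| = 0.00658 S → |Z| = 1/|Y| = 152 Ω, ∠Z = −∠Y = -36.9°

-36.9°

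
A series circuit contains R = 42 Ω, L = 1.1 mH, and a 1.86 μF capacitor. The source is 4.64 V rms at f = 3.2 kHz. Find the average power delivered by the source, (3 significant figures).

506 mW

ω = 2πf = 20110 rad/s
X_L = ωL = 22.1 Ω
X_C = 1/(ωC) = 26.7 Ω
Net reactance X = X_L − X_C = -4.62 Ω
Z = 42.0 − j4.62 Ω
|Z| = √(42.0² + 4.62²) = 42.3 Ω
∠Z = arctan(-4.62/42.0) = -6.28°
I = V/|Z| = 110 mA
P = VI cos φ = 4.64 × 0.110 × cos(-6.28°) = 506 mW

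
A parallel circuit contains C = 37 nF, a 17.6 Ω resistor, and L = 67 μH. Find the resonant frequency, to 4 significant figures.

101.1 kHz

ω₀ = 1/√(LC) = 1/√(6.7e-05 × 3.7e-08) = 635100 rad/s
f₀ = ω₀/(2π) = 101.1 kHz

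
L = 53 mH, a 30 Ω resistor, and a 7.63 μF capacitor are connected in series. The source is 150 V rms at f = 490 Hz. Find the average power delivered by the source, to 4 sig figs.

ω = 2πf = 3079 rad/s
X_L = ωL = 163.2 Ω
X_C = 1/(ωC) = 42.57 Ω
Net reactance X = X_L − X_C = 120.6 Ω
Z = 30.00 + j120.6 Ω
|Z| = √(30.00² + 120.6²) = 124.3 Ω
∠Z = arctan(120.6/30.00) = 76.03°
I = V/|Z| = 1.207 A
P = VI cos φ = 150 × 1.207 × cos(76.03°) = 43.70 W

43.70 W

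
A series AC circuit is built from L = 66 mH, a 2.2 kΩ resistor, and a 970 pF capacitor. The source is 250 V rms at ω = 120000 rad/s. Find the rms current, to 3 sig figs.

109 mA

X_L = ωL = 7920 Ω
X_C = 1/(ωC) = 8590 Ω
Net reactance X = X_L − X_C = -671 Ω
Z = 2200 − j671 Ω
|Z| = √(2200² + 671²) = 2300 Ω
I = V/|Z| = 250/2300 = 109 mA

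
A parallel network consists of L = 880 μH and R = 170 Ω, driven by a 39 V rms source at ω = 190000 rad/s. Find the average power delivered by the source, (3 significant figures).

X_L = ωL = 167 Ω
Parallel: admittances add. Y = 1/R + 1/(jωL)
Y = (0.00588 − j0.00598) S
|Y| = 0.00839 S → |Z| = 1/|Y| = 119 Ω, ∠Z = −∠Y = 45.5°
I = V/|Z| = 327 mA
P = VI cos φ = 39 × 0.327 × cos(45.5°) = 8.95 W

8.95 W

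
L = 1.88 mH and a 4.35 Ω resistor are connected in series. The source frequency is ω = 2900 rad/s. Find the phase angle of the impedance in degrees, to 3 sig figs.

X_L = ωL = 5.45 Ω
Z = 4.35 + j5.45 Ω
|Z| = √(4.35² + 5.45²) = 6.97 Ω
∠Z = arctan(5.45/4.35) = 51.4°

51.4°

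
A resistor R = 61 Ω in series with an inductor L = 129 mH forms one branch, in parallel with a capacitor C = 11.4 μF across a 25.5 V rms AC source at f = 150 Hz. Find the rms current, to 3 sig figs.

136 mA

ω = 2πf = 942.5 rad/s
X_L = ωL = 122 Ω
X_C = 1/(ωC) = 93.1 Ω
Branch 1 (R+jX_L): Z₁ = 61.0 + j122 Ω, |Z₁| = 136 Ω
Branch 2 (−jX_C): Z₂ = −j93.1 Ω
Parallel: Z = Z₁Z₂/(Z₁+Z₂), |Z| = 188 Ω, ∠Z = -51.7°
I = V/|Z| = 25.5/188 = 136 mA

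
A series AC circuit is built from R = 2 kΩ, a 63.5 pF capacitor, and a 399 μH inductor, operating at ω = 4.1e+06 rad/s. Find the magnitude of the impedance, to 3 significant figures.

X_L = ωL = 1640 Ω
X_C = 1/(ωC) = 3840 Ω
Net reactance X = X_L − X_C = -2210 Ω
Z = 2000 − j2210 Ω
|Z| = √(2000² + 2210²) = 2980 Ω

2980 Ω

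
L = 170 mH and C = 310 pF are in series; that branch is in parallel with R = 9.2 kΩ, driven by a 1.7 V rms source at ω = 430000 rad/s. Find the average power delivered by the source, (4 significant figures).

X_L = ωL = 73100 Ω
X_C = 1/(ωC) = 7502 Ω
Branch 1: Z₁ = R = 9200 Ω
Branch 2 (series LC): Z₂ = j(X_L − X_C) = j65600 Ω
Parallel: Z = Z₁Z₂/(Z₁+Z₂), |Z| = 9111 Ω, ∠Z = 7.984°
I = V/|Z| = 186.6 μA
P = VI cos φ = 1.7 × 0.0001866 × cos(7.984°) = 314.1 μW

314.1 μW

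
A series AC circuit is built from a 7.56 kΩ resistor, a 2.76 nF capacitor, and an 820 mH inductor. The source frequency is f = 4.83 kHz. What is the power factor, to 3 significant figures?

ω = 2πf = 30350 rad/s
X_L = ωL = 24900 Ω
X_C = 1/(ωC) = 11900 Ω
Net reactance X = X_L − X_C = 12900 Ω
Z = 7560 + j12900 Ω
|Z| = √(7560² + 12900²) = 15000 Ω
∠Z = arctan(12900/7560) = 59.7°
cos φ = cos(59.7°) = 0.504

0.504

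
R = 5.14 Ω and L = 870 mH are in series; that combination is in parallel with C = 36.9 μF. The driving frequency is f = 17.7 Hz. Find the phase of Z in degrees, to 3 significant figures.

ω = 2πf = 111.2 rad/s
X_L = ωL = 96.8 Ω
X_C = 1/(ωC) = 244 Ω
Branch 1 (R+jX_L): Z₁ = 5.14 + j96.8 Ω, |Z₁| = 96.9 Ω
Branch 2 (−jX_C): Z₂ = −j244 Ω
Parallel: Z = Z₁Z₂/(Z₁+Z₂), |Z| = 161 Ω, ∠Z = 85.0°

85.0°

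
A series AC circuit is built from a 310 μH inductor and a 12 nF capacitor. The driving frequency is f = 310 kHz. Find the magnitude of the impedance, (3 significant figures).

ω = 2πf = 1.948e+06 rad/s
X_L = ωL = 604 Ω
X_C = 1/(ωC) = 42.8 Ω
Net reactance X = X_L − X_C = 561 Ω
Z = j561 Ω
|Z| = √(0² + 561²) = 561 Ω

561 Ω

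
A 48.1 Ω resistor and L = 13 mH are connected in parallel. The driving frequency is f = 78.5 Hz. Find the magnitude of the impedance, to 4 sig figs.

6.356 Ω

ω = 2πf = 493.2 rad/s
X_L = ωL = 6.412 Ω
Parallel: admittances add. Y = 1/R + 1/(jωL)
Y = (0.02079 − j0.1560) S
|Y| = 0.1573 S → |Z| = 1/|Y| = 6.356 Ω, ∠Z = −∠Y = 82.41°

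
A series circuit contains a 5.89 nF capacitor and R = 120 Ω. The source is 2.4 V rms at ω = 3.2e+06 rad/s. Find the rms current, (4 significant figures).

18.29 mA

X_C = 1/(ωC) = 53.06 Ω
Z = 120.0 − j53.06 Ω
|Z| = √(120.0² + 53.06²) = 131.2 Ω
I = V/|Z| = 2.4/131.2 = 18.29 mA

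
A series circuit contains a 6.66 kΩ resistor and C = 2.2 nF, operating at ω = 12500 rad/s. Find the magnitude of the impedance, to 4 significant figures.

X_C = 1/(ωC) = 36360 Ω
Z = 6660 − j36360 Ω
|Z| = √(6660² + 36360²) = 36970 Ω

36970 Ω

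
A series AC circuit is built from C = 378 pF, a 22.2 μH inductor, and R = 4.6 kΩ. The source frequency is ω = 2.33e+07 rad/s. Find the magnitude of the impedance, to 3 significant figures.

4620 Ω

X_L = ωL = 517 Ω
X_C = 1/(ωC) = 114 Ω
Net reactance X = X_L − X_C = 404 Ω
Z = 4600 + j404 Ω
|Z| = √(4600² + 404²) = 4620 Ω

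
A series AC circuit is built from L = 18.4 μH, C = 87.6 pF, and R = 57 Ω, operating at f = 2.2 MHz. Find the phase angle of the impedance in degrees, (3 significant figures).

-84.3°

ω = 2πf = 1.382e+07 rad/s
X_L = ωL = 254 Ω
X_C = 1/(ωC) = 826 Ω
Net reactance X = X_L − X_C = -571 Ω
Z = 57.0 − j571 Ω
|Z| = √(57.0² + 571²) = 574 Ω
∠Z = arctan(-571/57.0) = -84.3°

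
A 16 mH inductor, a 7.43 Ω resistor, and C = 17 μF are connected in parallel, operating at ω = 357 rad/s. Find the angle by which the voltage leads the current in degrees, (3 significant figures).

X_L = ωL = 5.71 Ω
X_C = 1/(ωC) = 165 Ω
Parallel: admittances add. Y = 1/R + 1/(jωL) + jωC
Y = (0.135 − j0.169) S
|Y| = 0.216 S → |Z| = 1/|Y| = 4.63 Ω, ∠Z = −∠Y = 51.5°

51.5°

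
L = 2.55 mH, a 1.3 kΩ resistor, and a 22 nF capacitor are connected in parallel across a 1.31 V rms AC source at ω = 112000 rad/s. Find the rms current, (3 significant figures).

X_L = ωL = 286 Ω
X_C = 1/(ωC) = 406 Ω
Parallel: admittances add. Y = 1/R + 1/(jωL) + jωC
Y = (0.000769 − j0.00104) S
|Y| = 0.00129 S → |Z| = 1/|Y| = 774 Ω, ∠Z = −∠Y = 53.4°
I = V/|Z| = 1.31/774 = 1.69 mA

1.69 mA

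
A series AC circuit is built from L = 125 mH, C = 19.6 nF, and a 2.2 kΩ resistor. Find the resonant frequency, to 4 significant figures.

ω₀ = 1/√(LC) = 1/√(0.125 × 1.96e-08) = 20200 rad/s
f₀ = ω₀/(2π) = 3.215 kHz

3.215 kHz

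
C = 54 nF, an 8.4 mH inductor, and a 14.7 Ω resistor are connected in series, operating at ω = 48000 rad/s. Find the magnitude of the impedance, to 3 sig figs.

X_L = ωL = 403 Ω
X_C = 1/(ωC) = 386 Ω
Net reactance X = X_L − X_C = 17.4 Ω
Z = 14.7 + j17.4 Ω
|Z| = √(14.7² + 17.4²) = 22.8 Ω

22.8 Ω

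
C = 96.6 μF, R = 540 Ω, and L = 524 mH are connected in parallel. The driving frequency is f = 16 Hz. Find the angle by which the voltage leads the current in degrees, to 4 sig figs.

ω = 2πf = 100.5 rad/s
X_L = ωL = 52.68 Ω
X_C = 1/(ωC) = 103.0 Ω
Parallel: admittances add. Y = 1/R + 1/(jωL) + jωC
Y = (0.001852 − j0.009272) S
|Y| = 0.009455 S → |Z| = 1/|Y| = 105.8 Ω, ∠Z = −∠Y = 78.71°

78.71°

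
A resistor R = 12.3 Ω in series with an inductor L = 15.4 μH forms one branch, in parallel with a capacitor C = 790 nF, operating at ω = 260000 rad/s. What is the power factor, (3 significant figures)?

X_L = ωL = 4.00 Ω
X_C = 1/(ωC) = 4.87 Ω
Branch 1 (R+jX_L): Z₁ = 12.3 + j4.00 Ω, |Z₁| = 12.9 Ω
Branch 2 (−jX_C): Z₂ = −j4.87 Ω
Parallel: Z = Z₁Z₂/(Z₁+Z₂), |Z| = 5.11 Ω, ∠Z = -67.9°
cos φ = cos(-67.9°) = 0.375

0.375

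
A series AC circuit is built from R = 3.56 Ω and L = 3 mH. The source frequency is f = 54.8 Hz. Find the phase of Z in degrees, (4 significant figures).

ω = 2πf = 344.3 rad/s
X_L = ωL = 1.033 Ω
Z = 3.560 + j1.033 Ω
|Z| = √(3.560² + 1.033²) = 3.707 Ω
∠Z = arctan(1.033/3.560) = 16.18°

16.18°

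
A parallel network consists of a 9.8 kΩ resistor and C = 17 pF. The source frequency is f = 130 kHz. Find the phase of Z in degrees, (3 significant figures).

ω = 2πf = 816800 rad/s
X_C = 1/(ωC) = 72000 Ω
Parallel: admittances add. Y = 1/R + jωC
Y = (0.000102 + j1.39e-05) S
|Y| = 0.000103 S → |Z| = 1/|Y| = 9710 Ω, ∠Z = −∠Y = -7.75°

-7.75°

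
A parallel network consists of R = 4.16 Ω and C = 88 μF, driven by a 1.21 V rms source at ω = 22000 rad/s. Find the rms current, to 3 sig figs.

X_C = 1/(ωC) = 0.517 Ω
Parallel: admittances add. Y = 1/R + jωC
Y = (0.240 + j1.94) S
|Y| = 1.95 S → |Z| = 1/|Y| = 0.513 Ω, ∠Z = −∠Y = -82.9°
I = V/|Z| = 1.21/0.513 = 2.36 A

2.36 A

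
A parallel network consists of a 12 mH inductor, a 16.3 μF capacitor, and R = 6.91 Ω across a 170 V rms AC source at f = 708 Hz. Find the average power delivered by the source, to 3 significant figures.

4.18 kW

ω = 2πf = 4448 rad/s
X_L = ωL = 53.4 Ω
X_C = 1/(ωC) = 13.8 Ω
Parallel: admittances add. Y = 1/R + 1/(jωL) + jωC
Y = (0.145 + j0.0538) S
|Y| = 0.154 S → |Z| = 1/|Y| = 6.48 Ω, ∠Z = −∠Y = -20.4°
I = V/|Z| = 26.2 A
P = VI cos φ = 170 × 26.2 × cos(-20.4°) = 4.18 kW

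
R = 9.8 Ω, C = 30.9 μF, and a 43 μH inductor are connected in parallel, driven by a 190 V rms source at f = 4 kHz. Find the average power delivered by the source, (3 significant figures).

ω = 2πf = 25130 rad/s
X_L = ωL = 1.08 Ω
X_C = 1/(ωC) = 1.29 Ω
Parallel: admittances add. Y = 1/R + 1/(jωL) + jωC
Y = (0.102 − j0.149) S
|Y| = 0.180 S → |Z| = 1/|Y| = 5.54 Ω, ∠Z = −∠Y = 55.5°
I = V/|Z| = 34.3 A
P = VI cos φ = 190 × 34.3 × cos(55.5°) = 3.68 kW

3.68 kW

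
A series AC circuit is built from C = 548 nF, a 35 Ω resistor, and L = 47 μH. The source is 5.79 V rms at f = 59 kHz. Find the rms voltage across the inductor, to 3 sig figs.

ω = 2πf = 370700 rad/s
X_L = ωL = 17.4 Ω
X_C = 1/(ωC) = 4.92 Ω
Net reactance X = X_L − X_C = 12.5 Ω
Z = 35.0 + j12.5 Ω
|Z| = √(35.0² + 12.5²) = 37.2 Ω
I = V/|Z| = 156 mA
V_L = I·|Z_L| = 0.156 × 17.4 = 2.71 V

2.71 V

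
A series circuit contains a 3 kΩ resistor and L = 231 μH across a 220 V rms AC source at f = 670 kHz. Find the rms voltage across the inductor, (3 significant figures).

67.8 V

ω = 2πf = 4.21e+06 rad/s
X_L = ωL = 972 Ω
Z = 3000 + j972 Ω
|Z| = √(3000² + 972²) = 3150 Ω
I = V/|Z| = 69.8 mA
V_L = I·|Z_L| = 0.0698 × 972 = 67.8 V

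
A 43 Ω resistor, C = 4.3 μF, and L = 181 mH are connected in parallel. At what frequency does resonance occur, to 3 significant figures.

180 Hz

ω₀ = 1/√(LC) = 1/√(0.181 × 4.3e-06) = 1134 rad/s
f₀ = ω₀/(2π) = 180 Hz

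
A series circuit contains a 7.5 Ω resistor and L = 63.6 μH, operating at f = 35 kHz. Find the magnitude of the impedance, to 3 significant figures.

ω = 2πf = 219900 rad/s
X_L = ωL = 14.0 Ω
Z = 7.50 + j14.0 Ω
|Z| = √(7.50² + 14.0²) = 15.9 Ω

15.9 Ω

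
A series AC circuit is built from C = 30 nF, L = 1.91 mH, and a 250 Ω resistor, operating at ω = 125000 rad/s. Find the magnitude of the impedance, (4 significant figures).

X_L = ωL = 238.8 Ω
X_C = 1/(ωC) = 266.7 Ω
Net reactance X = X_L − X_C = -27.92 Ω
Z = 250.0 − j27.92 Ω
|Z| = √(250.0² + 27.92²) = 251.6 Ω

251.6 Ω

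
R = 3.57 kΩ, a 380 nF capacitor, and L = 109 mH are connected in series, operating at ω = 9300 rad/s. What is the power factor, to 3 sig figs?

X_L = ωL = 1010 Ω
X_C = 1/(ωC) = 283 Ω
Net reactance X = X_L − X_C = 731 Ω
Z = 3570 + j731 Ω
|Z| = √(3570² + 731²) = 3640 Ω
∠Z = arctan(731/3570) = 11.6°
cos φ = cos(11.6°) = 0.980

0.980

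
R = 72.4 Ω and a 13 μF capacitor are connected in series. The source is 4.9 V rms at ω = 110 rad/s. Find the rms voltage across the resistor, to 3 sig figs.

0.505 V

X_C = 1/(ωC) = 699 Ω
Z = 72.4 − j699 Ω
|Z| = √(72.4² + 699²) = 703 Ω
I = V/|Z| = 6.97 mA
V_R = I·|Z_R| = 0.00697 × 72.4 = 0.505 V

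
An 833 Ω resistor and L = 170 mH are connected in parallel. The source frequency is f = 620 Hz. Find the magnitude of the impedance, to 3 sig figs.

518 Ω

ω = 2πf = 3896 rad/s
X_L = ωL = 662 Ω
Parallel: admittances add. Y = 1/R + 1/(jωL)
Y = (0.00120 − j0.00151) S
|Y| = 0.00193 S → |Z| = 1/|Y| = 518 Ω, ∠Z = −∠Y = 51.5°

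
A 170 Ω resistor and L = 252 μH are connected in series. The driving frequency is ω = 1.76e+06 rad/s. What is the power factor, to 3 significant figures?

X_L = ωL = 444 Ω
Z = 170 + j444 Ω
|Z| = √(170² + 444²) = 475 Ω
∠Z = arctan(444/170) = 69.0°
cos φ = cos(69.0°) = 0.358

0.358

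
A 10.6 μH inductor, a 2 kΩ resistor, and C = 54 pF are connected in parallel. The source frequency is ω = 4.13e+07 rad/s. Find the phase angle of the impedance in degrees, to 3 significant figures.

X_L = ωL = 438 Ω
X_C = 1/(ωC) = 448 Ω
Parallel: admittances add. Y = 1/R + 1/(jωL) + jωC
Y = (0.000500 − j5.41e-05) S
|Y| = 0.000503 S → |Z| = 1/|Y| = 1990 Ω, ∠Z = −∠Y = 6.17°

6.17°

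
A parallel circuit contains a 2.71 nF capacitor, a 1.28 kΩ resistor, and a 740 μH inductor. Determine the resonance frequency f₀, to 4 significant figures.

ω₀ = 1/√(LC) = 1/√(0.00074 × 2.71e-09) = 706200 rad/s
f₀ = ω₀/(2π) = 112.4 kHz

112.4 kHz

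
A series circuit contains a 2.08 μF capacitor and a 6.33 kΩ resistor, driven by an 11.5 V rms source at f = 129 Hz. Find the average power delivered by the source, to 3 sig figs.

20.7 mW

ω = 2πf = 810.5 rad/s
X_C = 1/(ωC) = 593 Ω
Z = 6330 − j593 Ω
|Z| = √(6330² + 593²) = 6360 Ω
∠Z = arctan(-593/6330) = -5.35°
I = V/|Z| = 1.81 mA
P = VI cos φ = 11.5 × 0.00181 × cos(-5.35°) = 20.7 mW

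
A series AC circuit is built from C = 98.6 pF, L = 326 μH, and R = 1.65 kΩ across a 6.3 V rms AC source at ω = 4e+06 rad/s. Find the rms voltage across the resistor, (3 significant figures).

X_L = ωL = 1300 Ω
X_C = 1/(ωC) = 2540 Ω
Net reactance X = X_L − X_C = -1230 Ω
Z = 1650 − j1230 Ω
|Z| = √(1650² + 1230²) = 2060 Ω
I = V/|Z| = 3.06 mA
V_R = I·|Z_R| = 0.00306 × 1650 = 5.05 V

5.05 V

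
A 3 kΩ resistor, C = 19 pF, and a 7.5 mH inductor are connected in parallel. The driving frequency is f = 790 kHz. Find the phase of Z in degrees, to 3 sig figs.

ω = 2πf = 4.964e+06 rad/s
X_L = ωL = 37200 Ω
X_C = 1/(ωC) = 10600 Ω
Parallel: admittances add. Y = 1/R + 1/(jωL) + jωC
Y = (0.000333 + j6.74e-05) S
|Y| = 0.000340 S → |Z| = 1/|Y| = 2940 Ω, ∠Z = −∠Y = -11.4°

-11.4°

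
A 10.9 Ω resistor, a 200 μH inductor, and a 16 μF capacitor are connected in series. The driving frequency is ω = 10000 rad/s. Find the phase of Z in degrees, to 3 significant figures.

-21.3°

X_L = ωL = 2.00 Ω
X_C = 1/(ωC) = 6.25 Ω
Net reactance X = X_L − X_C = -4.25 Ω
Z = 10.9 − j4.25 Ω
|Z| = √(10.9² + 4.25²) = 11.7 Ω
∠Z = arctan(-4.25/10.9) = -21.3°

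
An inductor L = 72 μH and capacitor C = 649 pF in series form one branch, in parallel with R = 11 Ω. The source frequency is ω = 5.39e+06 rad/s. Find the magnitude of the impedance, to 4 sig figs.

10.94 Ω

X_L = ωL = 388.1 Ω
X_C = 1/(ωC) = 285.9 Ω
Branch 1: Z₁ = R = 11.00 Ω
Branch 2 (series LC): Z₂ = j(X_L − X_C) = j102.2 Ω
Parallel: Z = Z₁Z₂/(Z₁+Z₂), |Z| = 10.94 Ω, ∠Z = 6.143°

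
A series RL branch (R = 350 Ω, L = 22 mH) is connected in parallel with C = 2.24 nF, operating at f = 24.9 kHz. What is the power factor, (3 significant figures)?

ω = 2πf = 156500 rad/s
X_L = ωL = 3440 Ω
X_C = 1/(ωC) = 2850 Ω
Branch 1 (R+jX_L): Z₁ = 350 + j3440 Ω, |Z₁| = 3460 Ω
Branch 2 (−jX_C): Z₂ = −j2850 Ω
Parallel: Z = Z₁Z₂/(Z₁+Z₂), |Z| = 14400 Ω, ∠Z = -65.1°
cos φ = cos(-65.1°) = 0.422

0.422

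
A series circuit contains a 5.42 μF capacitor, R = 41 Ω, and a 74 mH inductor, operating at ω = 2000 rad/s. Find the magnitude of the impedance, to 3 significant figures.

69.2 Ω

X_L = ωL = 148 Ω
X_C = 1/(ωC) = 92.3 Ω
Net reactance X = X_L − X_C = 55.7 Ω
Z = 41.0 + j55.7 Ω
|Z| = √(41.0² + 55.7²) = 69.2 Ω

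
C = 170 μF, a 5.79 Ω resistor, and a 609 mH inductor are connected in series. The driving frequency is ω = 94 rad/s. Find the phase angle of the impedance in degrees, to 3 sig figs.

-42.6°

X_L = ωL = 57.2 Ω
X_C = 1/(ωC) = 62.6 Ω
Net reactance X = X_L − X_C = -5.33 Ω
Z = 5.79 − j5.33 Ω
|Z| = √(5.79² + 5.33²) = 7.87 Ω
∠Z = arctan(-5.33/5.79) = -42.6°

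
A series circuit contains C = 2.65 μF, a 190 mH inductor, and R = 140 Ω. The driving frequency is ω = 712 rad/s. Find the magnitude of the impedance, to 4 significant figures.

418.8 Ω

X_L = ωL = 135.3 Ω
X_C = 1/(ωC) = 530.0 Ω
Net reactance X = X_L − X_C = -394.7 Ω
Z = 140.0 − j394.7 Ω
|Z| = √(140.0² + 394.7²) = 418.8 Ω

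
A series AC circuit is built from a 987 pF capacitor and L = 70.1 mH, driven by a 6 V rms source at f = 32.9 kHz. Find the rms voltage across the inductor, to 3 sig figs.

ω = 2πf = 206700 rad/s
X_L = ωL = 14500 Ω
X_C = 1/(ωC) = 4900 Ω
Net reactance X = X_L − X_C = 9590 Ω
Z = j9590 Ω
|Z| = √(0² + 9590²) = 9590 Ω
I = V/|Z| = 626 μA
V_L = I·|Z_L| = 0.000626 × 14500 = 9.07 V

9.07 V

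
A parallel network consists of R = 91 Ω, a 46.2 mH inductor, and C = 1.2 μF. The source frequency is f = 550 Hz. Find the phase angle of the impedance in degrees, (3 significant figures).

10.9°

ω = 2πf = 3456 rad/s
X_L = ωL = 160 Ω
X_C = 1/(ωC) = 241 Ω
Parallel: admittances add. Y = 1/R + 1/(jωL) + jωC
Y = (0.0110 − j0.00212) S
|Y| = 0.0112 S → |Z| = 1/|Y| = 89.4 Ω, ∠Z = −∠Y = 10.9°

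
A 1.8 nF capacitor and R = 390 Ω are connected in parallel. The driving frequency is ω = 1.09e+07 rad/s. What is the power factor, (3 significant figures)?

X_C = 1/(ωC) = 51.0 Ω
Parallel: admittances add. Y = 1/R + jωC
Y = (0.00256 + j0.0196) S
|Y| = 0.0198 S → |Z| = 1/|Y| = 50.5 Ω, ∠Z = −∠Y = -82.6°
cos φ = cos(-82.6°) = 0.130

0.130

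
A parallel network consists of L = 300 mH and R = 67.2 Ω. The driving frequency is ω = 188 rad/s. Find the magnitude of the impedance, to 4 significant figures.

X_L = ωL = 56.40 Ω
Parallel: admittances add. Y = 1/R + 1/(jωL)
Y = (0.01488 − j0.01773) S
|Y| = 0.02315 S → |Z| = 1/|Y| = 43.20 Ω, ∠Z = −∠Y = 49.99°

43.20 Ω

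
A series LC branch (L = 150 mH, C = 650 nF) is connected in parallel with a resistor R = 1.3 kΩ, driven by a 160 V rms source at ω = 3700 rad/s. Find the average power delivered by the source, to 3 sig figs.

X_L = ωL = 555 Ω
X_C = 1/(ωC) = 416 Ω
Branch 1: Z₁ = R = 1300 Ω
Branch 2 (series LC): Z₂ = j(X_L − X_C) = j139 Ω
Parallel: Z = Z₁Z₂/(Z₁+Z₂), |Z| = 138 Ω, ∠Z = 83.9°
I = V/|Z| = 1.16 A
P = VI cos φ = 160 × 1.16 × cos(83.9°) = 19.7 W

19.7 W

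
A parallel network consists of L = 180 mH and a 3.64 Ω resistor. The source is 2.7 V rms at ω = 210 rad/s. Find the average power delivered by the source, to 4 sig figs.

X_L = ωL = 37.80 Ω
Parallel: admittances add. Y = 1/R + 1/(jωL)
Y = (0.2747 − j0.02646) S
|Y| = 0.2760 S → |Z| = 1/|Y| = 3.623 Ω, ∠Z = −∠Y = 5.500°
I = V/|Z| = 745.2 mA
P = VI cos φ = 2.7 × 0.7452 × cos(5.500°) = 2.003 W

2.003 W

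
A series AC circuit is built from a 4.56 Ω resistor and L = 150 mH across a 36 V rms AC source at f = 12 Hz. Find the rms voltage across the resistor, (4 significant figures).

ω = 2πf = 75.40 rad/s
X_L = ωL = 11.31 Ω
Z = 4.560 + j11.31 Ω
|Z| = √(4.560² + 11.31²) = 12.19 Ω
I = V/|Z| = 2.952 A
V_R = I·|Z_R| = 2.952 × 4.560 = 13.46 V

13.46 V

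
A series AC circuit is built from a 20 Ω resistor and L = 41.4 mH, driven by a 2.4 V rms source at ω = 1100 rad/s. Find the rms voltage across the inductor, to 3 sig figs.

X_L = ωL = 45.5 Ω
Z = 20.0 + j45.5 Ω
|Z| = √(20.0² + 45.5²) = 49.7 Ω
I = V/|Z| = 48.3 mA
V_L = I·|Z_L| = 0.0483 × 45.5 = 2.20 V

2.20 V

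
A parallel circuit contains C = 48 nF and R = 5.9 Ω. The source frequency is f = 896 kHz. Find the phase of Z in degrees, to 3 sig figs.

ω = 2πf = 5.63e+06 rad/s
X_C = 1/(ωC) = 3.70 Ω
Parallel: admittances add. Y = 1/R + jωC
Y = (0.169 + j0.270) S
|Y| = 0.319 S → |Z| = 1/|Y| = 3.13 Ω, ∠Z = −∠Y = -57.9°

-57.9°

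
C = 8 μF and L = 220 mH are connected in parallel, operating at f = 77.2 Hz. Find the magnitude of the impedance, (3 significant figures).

182 Ω

ω = 2πf = 485.1 rad/s
X_L = ωL = 107 Ω
X_C = 1/(ωC) = 258 Ω
Parallel: admittances add. Y = 1/(jωL) + jωC
Y = (0 − j0.00549) S
|Y| = 0.00549 S → |Z| = 1/|Y| = 182 Ω, ∠Z = −∠Y = 90.0°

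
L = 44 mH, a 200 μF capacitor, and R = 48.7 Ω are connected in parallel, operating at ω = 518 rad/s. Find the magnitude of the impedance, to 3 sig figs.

X_L = ωL = 22.8 Ω
X_C = 1/(ωC) = 9.65 Ω
Parallel: admittances add. Y = 1/R + 1/(jωL) + jωC
Y = (0.0205 + j0.0597) S
|Y| = 0.0632 S → |Z| = 1/|Y| = 15.8 Ω, ∠Z = −∠Y = -71.0°

15.8 Ω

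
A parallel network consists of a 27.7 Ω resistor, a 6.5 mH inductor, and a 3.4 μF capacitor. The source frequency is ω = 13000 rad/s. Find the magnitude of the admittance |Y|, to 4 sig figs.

X_L = ωL = 84.50 Ω
X_C = 1/(ωC) = 22.62 Ω
Parallel: admittances add. Y = 1/R + 1/(jωL) + jωC
Y = (0.03610 + j0.03237) S
|Y| = 0.04849 S → |Z| = 1/|Y| = 20.62 Ω, ∠Z = −∠Y = -41.88°

48.49 mS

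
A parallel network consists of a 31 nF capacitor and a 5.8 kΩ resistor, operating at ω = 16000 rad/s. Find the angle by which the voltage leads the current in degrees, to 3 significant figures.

-70.8°

X_C = 1/(ωC) = 2020 Ω
Parallel: admittances add. Y = 1/R + jωC
Y = (0.000172 + j0.000496) S
|Y| = 0.000525 S → |Z| = 1/|Y| = 1900 Ω, ∠Z = −∠Y = -70.8°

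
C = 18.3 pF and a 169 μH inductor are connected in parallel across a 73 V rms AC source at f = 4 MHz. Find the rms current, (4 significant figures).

16.39 mA

ω = 2πf = 2.513e+07 rad/s
X_L = ωL = 4247 Ω
X_C = 1/(ωC) = 2174 Ω
Parallel: admittances add. Y = 1/(jωL) + jωC
Y = (0 + j0.0002245) S
|Y| = 0.0002245 S → |Z| = 1/|Y| = 4454 Ω, ∠Z = −∠Y = -90.00°
I = V/|Z| = 73/4454 = 16.39 mA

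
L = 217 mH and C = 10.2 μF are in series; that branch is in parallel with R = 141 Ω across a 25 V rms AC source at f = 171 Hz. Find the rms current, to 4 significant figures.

250.0 mA

ω = 2πf = 1074 rad/s
X_L = ωL = 233.2 Ω
X_C = 1/(ωC) = 91.25 Ω
Branch 1: Z₁ = R = 141.0 Ω
Branch 2 (series LC): Z₂ = j(X_L − X_C) = j141.9 Ω
Parallel: Z = Z₁Z₂/(Z₁+Z₂), |Z| = 100.0 Ω, ∠Z = 44.82°
I = V/|Z| = 25/100.0 = 250.0 mA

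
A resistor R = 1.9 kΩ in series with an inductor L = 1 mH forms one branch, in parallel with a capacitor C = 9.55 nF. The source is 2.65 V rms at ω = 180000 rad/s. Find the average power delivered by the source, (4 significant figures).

3.663 mW

X_L = ωL = 180.0 Ω
X_C = 1/(ωC) = 581.7 Ω
Branch 1 (R+jX_L): Z₁ = 1900 + j180.0 Ω, |Z₁| = 1909 Ω
Branch 2 (−jX_C): Z₂ = −j581.7 Ω
Parallel: Z = Z₁Z₂/(Z₁+Z₂), |Z| = 571.7 Ω, ∠Z = -72.65°
I = V/|Z| = 4.635 mA
P = VI cos φ = 2.65 × 0.004635 × cos(-72.65°) = 3.663 mW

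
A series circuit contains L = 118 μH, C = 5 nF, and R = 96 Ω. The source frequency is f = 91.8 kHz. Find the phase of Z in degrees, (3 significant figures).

ω = 2πf = 576800 rad/s
X_L = ωL = 68.1 Ω
X_C = 1/(ωC) = 347 Ω
Net reactance X = X_L − X_C = -279 Ω
Z = 96.0 − j279 Ω
|Z| = √(96.0² + 279²) = 295 Ω
∠Z = arctan(-279/96.0) = -71.0°

-71.0°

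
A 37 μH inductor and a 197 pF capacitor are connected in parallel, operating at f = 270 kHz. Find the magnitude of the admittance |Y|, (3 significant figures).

15.6 mS

ω = 2πf = 1.696e+06 rad/s
X_L = ωL = 62.8 Ω
X_C = 1/(ωC) = 2990 Ω
Parallel: admittances add. Y = 1/(jωL) + jωC
Y = (0 − j0.0156) S
|Y| = 0.0156 S → |Z| = 1/|Y| = 64.1 Ω, ∠Z = −∠Y = 90.0°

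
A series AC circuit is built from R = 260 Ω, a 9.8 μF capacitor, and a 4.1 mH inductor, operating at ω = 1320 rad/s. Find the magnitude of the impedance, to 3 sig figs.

270 Ω

X_L = ωL = 5.41 Ω
X_C = 1/(ωC) = 77.3 Ω
Net reactance X = X_L − X_C = -71.9 Ω
Z = 260 − j71.9 Ω
|Z| = √(260² + 71.9²) = 270 Ω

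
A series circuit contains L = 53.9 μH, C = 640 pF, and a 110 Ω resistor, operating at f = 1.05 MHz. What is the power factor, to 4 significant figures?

0.6795

ω = 2πf = 6.597e+06 rad/s
X_L = ωL = 355.6 Ω
X_C = 1/(ωC) = 236.8 Ω
Net reactance X = X_L − X_C = 118.8 Ω
Z = 110.0 + j118.8 Ω
|Z| = √(110.0² + 118.8²) = 161.9 Ω
∠Z = arctan(118.8/110.0) = 47.19°
cos φ = cos(47.19°) = 0.6795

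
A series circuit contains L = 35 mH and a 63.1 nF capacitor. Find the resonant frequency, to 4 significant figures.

3.387 kHz

ω₀ = 1/√(LC) = 1/√(0.035 × 6.31e-08) = 21280 rad/s
f₀ = ω₀/(2π) = 3.387 kHz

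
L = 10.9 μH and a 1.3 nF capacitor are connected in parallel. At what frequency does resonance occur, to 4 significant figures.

1.337 MHz

ω₀ = 1/√(LC) = 1/√(1.09e-05 × 1.3e-09) = 8.401e+06 rad/s
f₀ = ω₀/(2π) = 1.337 MHz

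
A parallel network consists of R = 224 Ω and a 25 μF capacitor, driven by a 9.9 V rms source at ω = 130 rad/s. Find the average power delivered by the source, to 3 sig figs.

X_C = 1/(ωC) = 308 Ω
Parallel: admittances add. Y = 1/R + jωC
Y = (0.00446 + j0.00325) S
|Y| = 0.00552 S → |Z| = 1/|Y| = 181 Ω, ∠Z = −∠Y = -36.1°
I = V/|Z| = 54.7 mA
P = VI cos φ = 9.9 × 0.0547 × cos(-36.1°) = 438 mW

438 mW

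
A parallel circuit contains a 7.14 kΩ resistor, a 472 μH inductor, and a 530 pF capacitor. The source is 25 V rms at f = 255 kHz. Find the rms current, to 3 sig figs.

ω = 2πf = 1.602e+06 rad/s
X_L = ωL = 756 Ω
X_C = 1/(ωC) = 1180 Ω
Parallel: admittances add. Y = 1/R + 1/(jωL) + jωC
Y = (0.000140 − j0.000473) S
|Y| = 0.000493 S → |Z| = 1/|Y| = 2030 Ω, ∠Z = −∠Y = 73.5°
I = V/|Z| = 25/2030 = 12.3 mA

12.3 mA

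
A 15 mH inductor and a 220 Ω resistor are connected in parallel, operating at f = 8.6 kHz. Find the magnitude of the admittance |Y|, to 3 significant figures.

ω = 2πf = 54040 rad/s
X_L = ωL = 811 Ω
Parallel: admittances add. Y = 1/R + 1/(jωL)
Y = (0.00455 − j0.00123) S
|Y| = 0.00471 S → |Z| = 1/|Y| = 212 Ω, ∠Z = −∠Y = 15.2°

4.71 mS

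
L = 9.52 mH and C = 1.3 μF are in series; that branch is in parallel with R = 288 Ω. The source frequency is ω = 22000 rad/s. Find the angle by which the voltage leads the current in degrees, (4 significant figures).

X_L = ωL = 209.4 Ω
X_C = 1/(ωC) = 34.97 Ω
Branch 1: Z₁ = R = 288.0 Ω
Branch 2 (series LC): Z₂ = j(X_L − X_C) = j174.5 Ω
Parallel: Z = Z₁Z₂/(Z₁+Z₂), |Z| = 149.2 Ω, ∠Z = 58.79°

58.79°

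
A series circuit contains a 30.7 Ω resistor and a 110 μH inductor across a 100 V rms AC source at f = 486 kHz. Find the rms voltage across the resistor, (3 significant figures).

ω = 2πf = 3.054e+06 rad/s
X_L = ωL = 336 Ω
Z = 30.7 + j336 Ω
|Z| = √(30.7² + 336²) = 337 Ω
I = V/|Z| = 296 mA
V_R = I·|Z_R| = 0.296 × 30.7 = 9.10 V

9.10 V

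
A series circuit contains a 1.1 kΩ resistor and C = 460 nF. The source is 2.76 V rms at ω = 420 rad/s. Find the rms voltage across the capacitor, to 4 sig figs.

X_C = 1/(ωC) = 5176 Ω
Z = 1100 − j5176 Ω
|Z| = √(1100² + 5176²) = 5292 Ω
I = V/|Z| = 521.6 μA
V_C = I·|Z_C| = 0.0005216 × 5176 = 2.700 V

2.700 V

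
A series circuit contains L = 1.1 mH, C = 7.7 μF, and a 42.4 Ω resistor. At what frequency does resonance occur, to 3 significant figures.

1.73 kHz

ω₀ = 1/√(LC) = 1/√(0.0011 × 7.7e-06) = 10870 rad/s
f₀ = ω₀/(2π) = 1.73 kHz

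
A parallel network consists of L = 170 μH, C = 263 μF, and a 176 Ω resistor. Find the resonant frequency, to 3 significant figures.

ω₀ = 1/√(LC) = 1/√(0.00017 × 0.000263) = 4729 rad/s
f₀ = ω₀/(2π) = 753 Hz

753 Hz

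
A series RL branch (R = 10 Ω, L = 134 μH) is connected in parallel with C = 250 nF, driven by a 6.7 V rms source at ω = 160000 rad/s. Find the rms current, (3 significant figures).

120 mA

X_L = ωL = 21.4 Ω
X_C = 1/(ωC) = 25.0 Ω
Branch 1 (R+jX_L): Z₁ = 10.0 + j21.4 Ω, |Z₁| = 23.7 Ω
Branch 2 (−jX_C): Z₂ = −j25.0 Ω
Parallel: Z = Z₁Z₂/(Z₁+Z₂), |Z| = 55.7 Ω, ∠Z = -5.41°
I = V/|Z| = 6.7/55.7 = 120 mA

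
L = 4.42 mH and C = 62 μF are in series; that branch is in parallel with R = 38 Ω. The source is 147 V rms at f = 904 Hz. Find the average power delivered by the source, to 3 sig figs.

569 W

ω = 2πf = 5680 rad/s
X_L = ωL = 25.1 Ω
X_C = 1/(ωC) = 2.84 Ω
Branch 1: Z₁ = R = 38.0 Ω
Branch 2 (series LC): Z₂ = j(X_L − X_C) = j22.3 Ω
Parallel: Z = Z₁Z₂/(Z₁+Z₂), |Z| = 19.2 Ω, ∠Z = 59.6°
I = V/|Z| = 7.65 A
P = VI cos φ = 147 × 7.65 × cos(59.6°) = 569 W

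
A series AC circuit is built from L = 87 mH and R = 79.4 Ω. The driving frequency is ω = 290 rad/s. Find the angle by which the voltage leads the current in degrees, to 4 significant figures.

17.63°

X_L = ωL = 25.23 Ω
Z = 79.40 + j25.23 Ω
|Z| = √(79.40² + 25.23²) = 83.31 Ω
∠Z = arctan(25.23/79.40) = 17.63°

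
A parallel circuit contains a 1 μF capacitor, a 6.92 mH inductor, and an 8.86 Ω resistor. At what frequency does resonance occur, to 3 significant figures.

ω₀ = 1/√(LC) = 1/√(0.00692 × 1e-06) = 12020 rad/s
f₀ = ω₀/(2π) = 1.91 kHz

1.91 kHz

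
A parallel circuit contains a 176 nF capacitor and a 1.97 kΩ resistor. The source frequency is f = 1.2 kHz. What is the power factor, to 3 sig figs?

ω = 2πf = 7540 rad/s
X_C = 1/(ωC) = 754 Ω
Parallel: admittances add. Y = 1/R + jωC
Y = (0.000508 + j0.00133) S
|Y| = 0.00142 S → |Z| = 1/|Y| = 704 Ω, ∠Z = −∠Y = -69.1°
cos φ = cos(-69.1°) = 0.357

0.357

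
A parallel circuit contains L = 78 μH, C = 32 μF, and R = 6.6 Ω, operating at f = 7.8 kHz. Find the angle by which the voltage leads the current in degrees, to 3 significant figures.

-83.4°

ω = 2πf = 49010 rad/s
X_L = ωL = 3.82 Ω
X_C = 1/(ωC) = 0.638 Ω
Parallel: admittances add. Y = 1/R + 1/(jωL) + jωC
Y = (0.152 + j1.31) S
|Y| = 1.32 S → |Z| = 1/|Y| = 0.760 Ω, ∠Z = −∠Y = -83.4°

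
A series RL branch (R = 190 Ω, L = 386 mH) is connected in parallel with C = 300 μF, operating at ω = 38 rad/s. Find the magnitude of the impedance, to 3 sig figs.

82.1 Ω

X_L = ωL = 14.7 Ω
X_C = 1/(ωC) = 87.7 Ω
Branch 1 (R+jX_L): Z₁ = 190 + j14.7 Ω, |Z₁| = 191 Ω
Branch 2 (−jX_C): Z₂ = −j87.7 Ω
Parallel: Z = Z₁Z₂/(Z₁+Z₂), |Z| = 82.1 Ω, ∠Z = -64.6°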